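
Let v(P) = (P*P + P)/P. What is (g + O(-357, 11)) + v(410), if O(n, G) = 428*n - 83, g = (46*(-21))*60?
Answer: -210428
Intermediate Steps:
v(P) = (P + P²)/P (v(P) = (P² + P)/P = (P + P²)/P)
g = -57960 (g = -966*60 = -57960)
O(n, G) = -83 + 428*n
(g + O(-357, 11)) + v(410) = (-57960 + (-83 + 428*(-357))) + (1 + 410) = (-57960 + (-83 - 152796)) + 411 = (-57960 - 152879) + 411 = -210839 + 411 = -210428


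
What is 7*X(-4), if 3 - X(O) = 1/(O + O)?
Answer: 175/8 ≈ 21.875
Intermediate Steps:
X(O) = 3 - 1/(2*O) (X(O) = 3 - 1/(O + O) = 3 - 1/(2*O))
7*X(-4) = 7*(3 - 1/2/(-4)) = 7*(3 - 1/2*(-1/4)) = 7*(3 + 1/8) = 7*(25/8) = 175/8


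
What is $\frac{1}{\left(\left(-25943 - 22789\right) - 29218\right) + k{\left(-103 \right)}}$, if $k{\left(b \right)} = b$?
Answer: $- \frac{1}{78053} \approx -1.2812 \cdot 10^{-5}$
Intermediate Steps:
$\frac{1}{\left(\left(-25943 - 22789\right) - 29218\right) + k{\left(-103 \right)}} = \frac{1}{\left(\left(-25943 - 22789\right) - 29218\right) - 103} = \frac{1}{\left(-48732 - 29218\right) - 103} = \frac{1}{-77950 - 103} = \frac{1}{-78053} = - \frac{1}{78053}$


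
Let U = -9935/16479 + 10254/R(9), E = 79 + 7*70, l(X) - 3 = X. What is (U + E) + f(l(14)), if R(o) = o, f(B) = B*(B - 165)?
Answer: -13319474/16479 ≈ -808.27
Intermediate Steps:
l(X) = 3 + X
E = 569 (E = 79 + 490 = 569)
f(B) = B*(-165 + B)
U = 18765139/16479 (U = -9935/16479 + 10254/9 = -9935*1/16479 + 10254*(1/9) = -9935/16479 + 3418/3 = 18765139/16479 ≈ 1138.7)
(U + E) + f(l(14)) = (18765139/16479 + 569) + (3 + 14)*(-165 + (3 + 14)) = 28141690/16479 + 17*(-165 + 17) = 28141690/16479 + 17*(-148) = 28141690/16479 - 2516 = -13319474/16479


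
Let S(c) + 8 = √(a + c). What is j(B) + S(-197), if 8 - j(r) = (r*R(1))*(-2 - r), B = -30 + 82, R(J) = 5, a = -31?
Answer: 14040 + 2*I*√57 ≈ 14040.0 + 15.1*I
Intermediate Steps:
B = 52
S(c) = -8 + √(-31 + c)
j(r) = 8 - 5*r*(-2 - r) (j(r) = 8 - r*5*(-2 - r) = 8 - 5*r*(-2 - r))
j(B) + S(-197) = (8 + 5*52² + 10*52) + (-8 + √(-31 - 197)) = (8 + 5*2704 + 520) + (-8 + √(-228)) = (8 + 13520 + 520) + (-8 + 2*I*√57) = 14048 + (-8 + 2*I*√57) = 14040 + 2*I*√57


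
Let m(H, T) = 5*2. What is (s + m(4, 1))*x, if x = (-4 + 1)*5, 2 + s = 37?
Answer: -675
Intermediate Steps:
s = 35 (s = -2 + 37 = 35)
m(H, T) = 10
x = -15 (x = -3*5 = -15)
(s + m(4, 1))*x = (35 + 10)*(-15) = 45*(-15) = -675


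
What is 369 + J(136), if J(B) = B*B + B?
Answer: 19001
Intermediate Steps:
J(B) = B + B² (J(B) = B² + B = B + B²)
369 + J(136) = 369 + 136*(1 + 136) = 369 + 136*137 = 369 + 18632 = 19001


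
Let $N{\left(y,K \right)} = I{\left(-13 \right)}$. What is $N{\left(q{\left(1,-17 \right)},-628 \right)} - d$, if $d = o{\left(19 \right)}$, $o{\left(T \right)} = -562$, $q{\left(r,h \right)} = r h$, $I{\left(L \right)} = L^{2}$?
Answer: $731$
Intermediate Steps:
$q{\left(r,h \right)} = h r$
$d = -562$
$N{\left(y,K \right)} = 169$ ($N{\left(y,K \right)} = \left(-13\right)^{2} = 169$)
$N{\left(q{\left(1,-17 \right)},-628 \right)} - d = 169 - -562 = 169 + 562 = 731$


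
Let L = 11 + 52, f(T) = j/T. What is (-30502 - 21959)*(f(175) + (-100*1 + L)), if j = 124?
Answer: 333179811/175 ≈ 1.9039e+6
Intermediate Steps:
f(T) = 124/T
L = 63
(-30502 - 21959)*(f(175) + (-100*1 + L)) = (-30502 - 21959)*(124/175 + (-100*1 + 63)) = -52461*(124*(1/175) + (-100 + 63)) = -52461*(124/175 - 37) = -52461*(-6351/175) = 333179811/175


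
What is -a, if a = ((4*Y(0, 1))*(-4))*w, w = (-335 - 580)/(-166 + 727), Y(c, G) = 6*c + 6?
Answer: -29280/187 ≈ -156.58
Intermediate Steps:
Y(c, G) = 6 + 6*c
w = -305/187 (w = -915/561 = -915*1/561 = -305/187 ≈ -1.6310)
a = 29280/187 (a = ((4*(6 + 6*0))*(-4))*(-305/187) = ((4*(6 + 0))*(-4))*(-305/187) = ((4*6)*(-4))*(-305/187) = (24*(-4))*(-305/187) = -96*(-305/187) = 29280/187 ≈ 156.58)
-a = -1*29280/187 = -29280/187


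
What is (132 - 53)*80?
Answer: 6320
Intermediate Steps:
(132 - 53)*80 = 79*80 = 6320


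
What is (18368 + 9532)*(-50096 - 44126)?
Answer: -2628793800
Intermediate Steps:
(18368 + 9532)*(-50096 - 44126) = 27900*(-94222) = -2628793800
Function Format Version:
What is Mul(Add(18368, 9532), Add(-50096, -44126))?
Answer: -2628793800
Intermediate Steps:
Mul(Add(18368, 9532), Add(-50096, -44126)) = Mul(27900, -94222) = -2628793800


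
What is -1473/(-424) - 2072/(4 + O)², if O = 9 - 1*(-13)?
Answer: 29305/71656 ≈ 0.40897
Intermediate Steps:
O = 22 (O = 9 + 13 = 22)
-1473/(-424) - 2072/(4 + O)² = -1473/(-424) - 2072/(4 + 22)² = -1473*(-1/424) - 2072/(26²) = 1473/424 - 2072/676 = 1473/424 - 2072*1/676 = 1473/424 - 518/169 = 29305/71656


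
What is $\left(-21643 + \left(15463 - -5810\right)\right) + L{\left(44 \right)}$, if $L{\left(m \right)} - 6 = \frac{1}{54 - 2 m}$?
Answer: $- \frac{12377}{34} \approx -364.03$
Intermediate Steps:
$L{\left(m \right)} = 6 + \frac{1}{54 - 2 m}$
$\left(-21643 + \left(15463 - -5810\right)\right) + L{\left(44 \right)} = \left(-21643 + \left(15463 - -5810\right)\right) + \frac{-325 + 12 \cdot 44}{2 \left(-27 + 44\right)} = \left(-21643 + \left(15463 + 5810\right)\right) + \frac{-325 + 528}{2 \cdot 17} = \left(-21643 + 21273\right) + \frac{1}{2} \cdot \frac{1}{17} \cdot 203 = -370 + \frac{203}{34} = - \frac{12377}{34}$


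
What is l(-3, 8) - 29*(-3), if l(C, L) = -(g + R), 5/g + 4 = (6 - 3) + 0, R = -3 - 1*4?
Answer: 99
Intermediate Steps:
R = -7 (R = -3 - 4 = -7)
g = -5 (g = 5/(-4 + ((6 - 3) + 0)) = 5/(-4 + (3 + 0)) = 5/(-4 + 3) = 5/(-1) = 5*(-1) = -5)
l(C, L) = 12 (l(C, L) = -(-5 - 7) = -1*(-12) = 12)
l(-3, 8) - 29*(-3) = 12 - 29*(-3) = 12 + 87 = 99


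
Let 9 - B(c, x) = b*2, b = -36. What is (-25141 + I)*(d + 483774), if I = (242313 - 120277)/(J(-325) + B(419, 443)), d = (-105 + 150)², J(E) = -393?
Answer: -322490703031/26 ≈ -1.2403e+10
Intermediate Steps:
B(c, x) = 81 (B(c, x) = 9 - (-36)*2 = 9 - 1*(-72) = 9 + 72 = 81)
d = 2025 (d = 45² = 2025)
I = -30509/78 (I = (242313 - 120277)/(-393 + 81) = 122036/(-312) = 122036*(-1/312) = -30509/78 ≈ -391.14)
(-25141 + I)*(d + 483774) = (-25141 - 30509/78)*(2025 + 483774) = -1991507/78*485799 = -322490703031/26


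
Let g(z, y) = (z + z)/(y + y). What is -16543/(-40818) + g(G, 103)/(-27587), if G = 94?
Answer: 47002452431/115982755098 ≈ 0.40525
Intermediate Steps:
g(z, y) = z/y (g(z, y) = (2*z)/((2*y)) = (2*z)*(1/(2*y)) = z/y)
-16543/(-40818) + g(G, 103)/(-27587) = -16543/(-40818) + (94/103)/(-27587) = -16543*(-1/40818) + (94*(1/103))*(-1/27587) = 16543/40818 + (94/103)*(-1/27587) = 16543/40818 - 94/2841461 = 47002452431/115982755098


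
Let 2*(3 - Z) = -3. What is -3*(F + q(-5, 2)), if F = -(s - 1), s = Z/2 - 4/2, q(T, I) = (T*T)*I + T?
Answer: -549/4 ≈ -137.25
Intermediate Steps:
Z = 9/2 (Z = 3 - ½*(-3) = 3 + 3/2 = 9/2 ≈ 4.5000)
q(T, I) = T + I*T² (q(T, I) = T²*I + T = I*T² + T = T + I*T²)
s = ¼ (s = (9/2)/2 - 4/2 = (9/2)*(½) - 4*½ = 9/4 - 2 = ¼ ≈ 0.25000)
F = ¾ (F = -(¼ - 1) = -1*(-¾) = ¾ ≈ 0.75000)
-3*(F + q(-5, 2)) = -3*(¾ - 5*(1 + 2*(-5))) = -3*(¾ - 5*(1 - 10)) = -3*(¾ - 5*(-9)) = -3*(¾ + 45) = -3*183/4 = -549/4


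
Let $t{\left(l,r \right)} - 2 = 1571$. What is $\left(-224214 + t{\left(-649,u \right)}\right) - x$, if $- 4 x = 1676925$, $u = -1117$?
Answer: $\frac{786361}{4} \approx 1.9659 \cdot 10^{5}$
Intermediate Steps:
$t{\left(l,r \right)} = 1573$ ($t{\left(l,r \right)} = 2 + 1571 = 1573$)
$x = - \frac{1676925}{4}$ ($x = \left(- \frac{1}{4}\right) 1676925 = - \frac{1676925}{4} \approx -4.1923 \cdot 10^{5}$)
$\left(-224214 + t{\left(-649,u \right)}\right) - x = \left(-224214 + 1573\right) - - \frac{1676925}{4} = -222641 + \frac{1676925}{4} = \frac{786361}{4}$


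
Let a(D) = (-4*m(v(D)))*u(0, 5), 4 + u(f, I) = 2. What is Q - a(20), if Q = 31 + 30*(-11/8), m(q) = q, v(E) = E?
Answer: -681/4 ≈ -170.25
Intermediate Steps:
u(f, I) = -2 (u(f, I) = -4 + 2 = -2)
Q = -41/4 (Q = 31 + 30*(-11*⅛) = 31 + 30*(-11/8) = 31 - 165/4 = -41/4 ≈ -10.250)
a(D) = 8*D (a(D) = -4*D*(-2) = 8*D)
Q - a(20) = -41/4 - 8*20 = -41/4 - 1*160 = -41/4 - 160 = -681/4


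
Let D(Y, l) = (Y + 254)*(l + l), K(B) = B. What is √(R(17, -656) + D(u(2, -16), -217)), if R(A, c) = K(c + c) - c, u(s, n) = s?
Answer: 4*I*√6985 ≈ 334.31*I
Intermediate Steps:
D(Y, l) = 2*l*(254 + Y) (D(Y, l) = (254 + Y)*(2*l) = 2*l*(254 + Y))
R(A, c) = c (R(A, c) = (c + c) - c = 2*c - c = c)
√(R(17, -656) + D(u(2, -16), -217)) = √(-656 + 2*(-217)*(254 + 2)) = √(-656 + 2*(-217)*256) = √(-656 - 111104) = √(-111760) = 4*I*√6985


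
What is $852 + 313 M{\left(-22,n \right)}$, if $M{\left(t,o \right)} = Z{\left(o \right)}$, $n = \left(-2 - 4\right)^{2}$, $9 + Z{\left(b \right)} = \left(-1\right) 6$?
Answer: $-3843$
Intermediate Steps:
$Z{\left(b \right)} = -15$ ($Z{\left(b \right)} = -9 - 6 = -15$)
$n = 36$ ($n = \left(-6\right)^{2} = 36$)
$M{\left(t,o \right)} = -15$
$852 + 313 M{\left(-22,n \right)} = 852 + 313 \left(-15\right) = 852 - 4695 = -3843$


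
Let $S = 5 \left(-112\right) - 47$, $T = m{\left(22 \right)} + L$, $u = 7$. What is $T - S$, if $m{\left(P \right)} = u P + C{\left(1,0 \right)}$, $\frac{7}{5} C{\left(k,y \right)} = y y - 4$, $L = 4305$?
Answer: $\frac{35442}{7} \approx 5063.1$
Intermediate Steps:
$C{\left(k,y \right)} = - \frac{20}{7} + \frac{5 y^{2}}{7}$ ($C{\left(k,y \right)} = \frac{5 \left(y y - 4\right)}{7} = \frac{5 \left(y^{2} - 4\right)}{7} = \frac{5 \left(-4 + y^{2}\right)}{7} = - \frac{20}{7} + \frac{5 y^{2}}{7}$)
$m{\left(P \right)} = - \frac{20}{7} + 7 P$ ($m{\left(P \right)} = 7 P - \left(\frac{20}{7} - \frac{5 \cdot 0^{2}}{7}\right) = 7 P + \left(- \frac{20}{7} + \frac{5}{7} \cdot 0\right) = 7 P + \left(- \frac{20}{7} + 0\right) = 7 P - \frac{20}{7} = - \frac{20}{7} + 7 P$)
$T = \frac{31193}{7}$ ($T = \left(- \frac{20}{7} + 7 \cdot 22\right) + 4305 = \left(- \frac{20}{7} + 154\right) + 4305 = \frac{1058}{7} + 4305 = \frac{31193}{7} \approx 4456.1$)
$S = -607$ ($S = -560 - 47 = -607$)
$T - S = \frac{31193}{7} - -607 = \frac{31193}{7} + 607 = \frac{35442}{7}$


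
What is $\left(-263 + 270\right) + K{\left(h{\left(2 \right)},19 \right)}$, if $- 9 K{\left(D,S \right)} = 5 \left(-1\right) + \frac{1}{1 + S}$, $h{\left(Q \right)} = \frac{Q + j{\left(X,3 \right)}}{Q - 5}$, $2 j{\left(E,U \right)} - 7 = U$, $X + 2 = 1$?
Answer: $\frac{151}{20} \approx 7.55$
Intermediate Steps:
$X = -1$ ($X = -2 + 1 = -1$)
$j{\left(E,U \right)} = \frac{7}{2} + \frac{U}{2}$
$h{\left(Q \right)} = \frac{5 + Q}{-5 + Q}$ ($h{\left(Q \right)} = \frac{Q + \left(\frac{7}{2} + \frac{1}{2} \cdot 3\right)}{Q - 5} = \frac{Q + \left(\frac{7}{2} + \frac{3}{2}\right)}{-5 + Q} = \frac{Q + 5}{-5 + Q} = \frac{5 + Q}{-5 + Q}$)
$K{\left(D,S \right)} = \frac{5}{9} - \frac{1}{9 \left(1 + S\right)}$ ($K{\left(D,S \right)} = - \frac{5 \left(-1\right) + \frac{1}{1 + S}}{9} = - \frac{-5 + \frac{1}{1 + S}}{9} = \frac{5}{9} - \frac{1}{9 \left(1 + S\right)}$)
$\left(-263 + 270\right) + K{\left(h{\left(2 \right)},19 \right)} = \left(-263 + 270\right) + \frac{4 + 5 \cdot 19}{9 \left(1 + 19\right)} = 7 + \frac{4 + 95}{9 \cdot 20} = 7 + \frac{1}{9} \cdot \frac{1}{20} \cdot 99 = 7 + \frac{11}{20} = \frac{151}{20}$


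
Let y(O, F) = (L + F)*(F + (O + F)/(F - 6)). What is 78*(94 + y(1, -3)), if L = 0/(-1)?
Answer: 7982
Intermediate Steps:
L = 0 (L = 0*(-1) = 0)
y(O, F) = F*(F + (F + O)/(-6 + F)) (y(O, F) = (0 + F)*(F + (O + F)/(F - 6)) = F*(F + (F + O)/(-6 + F)))
78*(94 + y(1, -3)) = 78*(94 - 3*(1 + (-3)² - 5*(-3))/(-6 - 3)) = 78*(94 - 3*(1 + 9 + 15)/(-9)) = 78*(94 - 3*(-⅑)*25) = 78*(94 + 25/3) = 78*(307/3) = 7982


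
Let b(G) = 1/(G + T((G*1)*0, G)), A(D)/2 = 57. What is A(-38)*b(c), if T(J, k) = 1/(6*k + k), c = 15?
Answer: 5985/788 ≈ 7.5952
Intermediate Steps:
A(D) = 114 (A(D) = 2*57 = 114)
T(J, k) = 1/(7*k)
b(G) = 1/(G + 1/(7*G))
A(-38)*b(c) = 114*(7*15/(1 + 7*15²)) = 114*(7*15/(1 + 7*225)) = 114*(7*15/(1 + 1575)) = 114*(7*15/1576) = 114*(7*15*(1/1576)) = 114*(105/1576) = 5985/788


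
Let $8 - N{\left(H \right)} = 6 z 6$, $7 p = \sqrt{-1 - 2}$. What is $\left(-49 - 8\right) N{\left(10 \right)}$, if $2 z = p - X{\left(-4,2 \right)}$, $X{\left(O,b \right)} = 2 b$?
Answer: $-4560 + \frac{1026 i \sqrt{3}}{7} \approx -4560.0 + 253.87 i$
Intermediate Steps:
$p = \frac{i \sqrt{3}}{7}$ ($p = \frac{\sqrt{-1 - 2}}{7} = \frac{\sqrt{-3}}{7} = \frac{i \sqrt{3}}{7} \approx 0.24744 i$)
$z = -2 + \frac{i \sqrt{3}}{14}$ ($z = \frac{\frac{i \sqrt{3}}{7} - 2 \cdot 2}{2} = \frac{\frac{i \sqrt{3}}{7} - 4}{2} = \frac{-4 + \frac{i \sqrt{3}}{7}}{2} = -2 + \frac{i \sqrt{3}}{14} \approx -2.0 + 0.12372 i$)
$N{\left(H \right)} = 80 - \frac{18 i \sqrt{3}}{7}$ ($N{\left(H \right)} = 8 - 6 \left(-2 + \frac{i \sqrt{3}}{14}\right) 6 = 8 - \left(-12 + \frac{3 i \sqrt{3}}{7}\right) 6 = 8 - \left(-72 + \frac{18 i \sqrt{3}}{7}\right) = 8 + \left(72 - \frac{18 i \sqrt{3}}{7}\right) = 80 - \frac{18 i \sqrt{3}}{7}$)
$\left(-49 - 8\right) N{\left(10 \right)} = \left(-49 - 8\right) \left(80 - \frac{18 i \sqrt{3}}{7}\right) = - 57 \left(80 - \frac{18 i \sqrt{3}}{7}\right) = -4560 + \frac{1026 i \sqrt{3}}{7}$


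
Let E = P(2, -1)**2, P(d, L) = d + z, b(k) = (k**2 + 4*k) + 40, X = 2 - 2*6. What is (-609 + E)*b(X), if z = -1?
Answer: -60800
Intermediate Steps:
X = -10 (X = 2 - 12 = -10)
b(k) = 40 + k**2 + 4*k
P(d, L) = -1 + d (P(d, L) = d - 1 = -1 + d)
E = 1 (E = (-1 + 2)**2 = 1**2 = 1)
(-609 + E)*b(X) = (-609 + 1)*(40 + (-10)**2 + 4*(-10)) = -608*(40 + 100 - 40) = -608*100 = -60800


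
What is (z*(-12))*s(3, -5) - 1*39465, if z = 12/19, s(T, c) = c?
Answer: -749115/19 ≈ -39427.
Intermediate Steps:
z = 12/19 (z = 12*(1/19) = 12/19 ≈ 0.63158)
(z*(-12))*s(3, -5) - 1*39465 = ((12/19)*(-12))*(-5) - 1*39465 = -144/19*(-5) - 39465 = 720/19 - 39465 = -749115/19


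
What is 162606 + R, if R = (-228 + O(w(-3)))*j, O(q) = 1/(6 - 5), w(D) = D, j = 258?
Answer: 104040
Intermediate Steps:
O(q) = 1 (O(q) = 1/1 = 1)
R = -58566 (R = (-228 + 1)*258 = -227*258 = -58566)
162606 + R = 162606 - 58566 = 104040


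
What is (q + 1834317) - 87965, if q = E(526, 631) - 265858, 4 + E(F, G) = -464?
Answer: 1480026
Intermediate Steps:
E(F, G) = -468 (E(F, G) = -4 - 464 = -468)
q = -266326 (q = -468 - 265858 = -266326)
(q + 1834317) - 87965 = (-266326 + 1834317) - 87965 = 1567991 - 87965 = 1480026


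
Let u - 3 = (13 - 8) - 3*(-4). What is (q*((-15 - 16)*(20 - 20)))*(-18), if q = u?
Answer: 0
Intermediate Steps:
u = 20 (u = 3 + ((13 - 8) - 3*(-4)) = 3 + (5 + 12) = 3 + 17 = 20)
q = 20
(q*((-15 - 16)*(20 - 20)))*(-18) = (20*((-15 - 16)*(20 - 20)))*(-18) = (20*(-31*0))*(-18) = (20*0)*(-18) = 0*(-18) = 0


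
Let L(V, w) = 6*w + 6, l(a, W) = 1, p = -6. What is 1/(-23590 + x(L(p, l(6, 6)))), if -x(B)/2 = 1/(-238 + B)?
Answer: -113/2665669 ≈ -4.2391e-5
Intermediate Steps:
L(V, w) = 6 + 6*w
x(B) = -2/(-238 + B)
1/(-23590 + x(L(p, l(6, 6)))) = 1/(-23590 - 2/(-238 + (6 + 6*1))) = 1/(-23590 - 2/(-238 + (6 + 6))) = 1/(-23590 - 2/(-238 + 12)) = 1/(-23590 - 2/(-226)) = 1/(-23590 - 2*(-1/226)) = 1/(-23590 + 1/113) = 1/(-2665669/113) = -113/2665669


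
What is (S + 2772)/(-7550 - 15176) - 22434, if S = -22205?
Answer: -509815651/22726 ≈ -22433.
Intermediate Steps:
(S + 2772)/(-7550 - 15176) - 22434 = (-22205 + 2772)/(-7550 - 15176) - 22434 = -19433/(-22726) - 22434 = -19433*(-1/22726) - 22434 = 19433/22726 - 22434 = -509815651/22726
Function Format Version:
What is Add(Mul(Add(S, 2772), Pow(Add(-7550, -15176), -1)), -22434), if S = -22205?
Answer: Rational(-509815651, 22726) ≈ -22433.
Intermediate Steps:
Add(Mul(Add(S, 2772), Pow(Add(-7550, -15176), -1)), -22434) = Add(Mul(Add(-22205, 2772), Pow(Add(-7550, -15176), -1)), -22434) = Add(Mul(-19433, Pow(-22726, -1)), -22434) = Add(Mul(-19433, Rational(-1, 22726)), -22434) = Add(Rational(19433, 22726), -22434) = Rational(-509815651, 22726)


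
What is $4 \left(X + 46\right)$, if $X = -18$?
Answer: $112$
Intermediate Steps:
$4 \left(X + 46\right) = 4 \left(-18 + 46\right) = 4 \cdot 28 = 112$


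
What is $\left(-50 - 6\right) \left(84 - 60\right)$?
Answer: $-1344$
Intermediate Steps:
$\left(-50 - 6\right) \left(84 - 60\right) = \left(-50 - 6\right) 24 = \left(-56\right) 24 = -1344$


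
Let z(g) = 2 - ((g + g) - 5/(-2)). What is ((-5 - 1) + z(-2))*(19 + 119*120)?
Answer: -71495/2 ≈ -35748.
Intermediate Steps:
z(g) = -1/2 - 2*g (z(g) = 2 - (2*g - 5*(-1/2)) = 2 - (2*g + 5/2) = 2 - (5/2 + 2*g) = 2 + (-5/2 - 2*g) = -1/2 - 2*g)
((-5 - 1) + z(-2))*(19 + 119*120) = ((-5 - 1) + (-1/2 - 2*(-2)))*(19 + 119*120) = (-6 + (-1/2 + 4))*(19 + 14280) = (-6 + 7/2)*14299 = -5/2*14299 = -71495/2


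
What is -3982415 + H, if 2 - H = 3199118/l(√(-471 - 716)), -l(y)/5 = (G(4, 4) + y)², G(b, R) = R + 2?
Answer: (-22921985933*I - 238944780*√1187)/(5*(12*√1187 + 1151*I)) ≈ -3.9829e+6 - 176.85*I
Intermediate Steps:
G(b, R) = 2 + R
l(y) = -5*(6 + y)² (l(y) = -5*((2 + 4) + y)² = -5*(6 + y)²)
H = 2 + 3199118/(5*(6 + I*√1187)²) (H = 2 - 3199118/((-5*(6 + √(-471 - 716))²)) = 2 - 3199118/((-5*(6 + √(-1187))²)) = 2 - 3199118/((-5*(6 + I*√1187)²)) = 2 - 3199118*(-1/(5*(6 + I*√1187)²)) = 2 - (-3199118)/(5*(6 + I*√1187)²) = 2 + 3199118/(5*(6 + I*√1187)²) ≈ -490.36 - 176.85*I)
-3982415 + H = -3982415 + 24*(-132817*I + 5*√1187)/(5*(12*√1187 + 1151*I))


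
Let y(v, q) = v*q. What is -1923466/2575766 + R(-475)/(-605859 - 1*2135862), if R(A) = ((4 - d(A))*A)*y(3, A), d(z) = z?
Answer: -140066084818956/1177005288881 ≈ -119.00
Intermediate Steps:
y(v, q) = q*v
R(A) = 3*A²*(4 - A) (R(A) = ((4 - A)*A)*(A*3) = (A*(4 - A))*(3*A) = 3*A²*(4 - A))
-1923466/2575766 + R(-475)/(-605859 - 1*2135862) = -1923466/2575766 + (3*(-475)²*(4 - 1*(-475)))/(-605859 - 1*2135862) = -1923466*1/2575766 + (3*225625*(4 + 475))/(-605859 - 2135862) = -961733/1287883 + (3*225625*479)/(-2741721) = -961733/1287883 + 324223125*(-1/2741721) = -961733/1287883 - 108074375/913907 = -140066084818956/1177005288881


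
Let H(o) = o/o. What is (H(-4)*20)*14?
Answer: 280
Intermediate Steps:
H(o) = 1
(H(-4)*20)*14 = (1*20)*14 = 20*14 = 280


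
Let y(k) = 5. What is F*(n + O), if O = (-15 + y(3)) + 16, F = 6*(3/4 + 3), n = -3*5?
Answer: -405/2 ≈ -202.50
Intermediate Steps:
n = -15
F = 45/2 (F = 6*(3*(¼) + 3) = 6*(¾ + 3) = 6*(15/4) = 45/2 ≈ 22.500)
O = 6 (O = (-15 + 5) + 16 = -10 + 16 = 6)
F*(n + O) = 45*(-15 + 6)/2 = (45/2)*(-9) = -405/2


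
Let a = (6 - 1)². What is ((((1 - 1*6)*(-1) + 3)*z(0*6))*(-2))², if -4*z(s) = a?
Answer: 10000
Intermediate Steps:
a = 25 (a = 5² = 25)
z(s) = -25/4 (z(s) = -¼*25 = -25/4)
((((1 - 1*6)*(-1) + 3)*z(0*6))*(-2))² = ((((1 - 1*6)*(-1) + 3)*(-25/4))*(-2))² = ((((1 - 6)*(-1) + 3)*(-25/4))*(-2))² = (((-5*(-1) + 3)*(-25/4))*(-2))² = (((5 + 3)*(-25/4))*(-2))² = ((8*(-25/4))*(-2))² = (-50*(-2))² = 100² = 10000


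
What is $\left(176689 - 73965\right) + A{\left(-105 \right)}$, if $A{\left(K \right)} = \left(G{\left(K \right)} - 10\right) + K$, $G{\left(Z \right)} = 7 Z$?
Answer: $101874$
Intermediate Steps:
$A{\left(K \right)} = -10 + 8 K$ ($A{\left(K \right)} = \left(7 K - 10\right) + K = \left(-10 + 7 K\right) + K = -10 + 8 K$)
$\left(176689 - 73965\right) + A{\left(-105 \right)} = \left(176689 - 73965\right) + \left(-10 + 8 \left(-105\right)\right) = 102724 - 850 = 101874$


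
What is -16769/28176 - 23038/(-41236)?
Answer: -10591949/290466384 ≈ -0.036465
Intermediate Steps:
-16769/28176 - 23038/(-41236) = -16769*1/28176 - 23038*(-1/41236) = -16769/28176 + 11519/20618 = -10591949/290466384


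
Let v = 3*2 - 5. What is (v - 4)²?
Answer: 9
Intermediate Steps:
v = 1 (v = 6 - 5 = 1)
(v - 4)² = (1 - 4)² = (-3)² = 9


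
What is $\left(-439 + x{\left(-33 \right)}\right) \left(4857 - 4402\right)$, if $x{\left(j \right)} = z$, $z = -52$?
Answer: $-223405$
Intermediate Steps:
$x{\left(j \right)} = -52$
$\left(-439 + x{\left(-33 \right)}\right) \left(4857 - 4402\right) = \left(-439 - 52\right) \left(4857 - 4402\right) = \left(-491\right) 455 = -223405$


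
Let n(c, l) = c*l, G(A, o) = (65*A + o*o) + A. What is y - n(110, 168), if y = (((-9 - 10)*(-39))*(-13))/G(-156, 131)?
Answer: -126874833/6865 ≈ -18481.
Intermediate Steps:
G(A, o) = o**2 + 66*A (G(A, o) = (65*A + o**2) + A = (o**2 + 65*A) + A = o**2 + 66*A)
y = -9633/6865 (y = (((-9 - 10)*(-39))*(-13))/(131**2 + 66*(-156)) = (-19*(-39)*(-13))/(17161 - 10296) = (741*(-13))/6865 = -9633*1/6865 = -9633/6865 ≈ -1.4032)
y - n(110, 168) = -9633/6865 - 110*168 = -9633/6865 - 1*18480 = -9633/6865 - 18480 = -126874833/6865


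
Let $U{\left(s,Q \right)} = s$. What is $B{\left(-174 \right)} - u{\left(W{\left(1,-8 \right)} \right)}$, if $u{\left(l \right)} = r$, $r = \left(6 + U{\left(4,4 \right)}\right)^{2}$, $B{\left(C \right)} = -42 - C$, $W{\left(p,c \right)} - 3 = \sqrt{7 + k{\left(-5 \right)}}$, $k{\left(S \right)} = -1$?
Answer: $32$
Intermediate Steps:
$W{\left(p,c \right)} = 3 + \sqrt{6}$ ($W{\left(p,c \right)} = 3 + \sqrt{7 - 1} = 3 + \sqrt{6}$)
$r = 100$ ($r = \left(6 + 4\right)^{2} = 10^{2} = 100$)
$u{\left(l \right)} = 100$
$B{\left(-174 \right)} - u{\left(W{\left(1,-8 \right)} \right)} = \left(-42 - -174\right) - 100 = \left(-42 + 174\right) - 100 = 132 - 100 = 32$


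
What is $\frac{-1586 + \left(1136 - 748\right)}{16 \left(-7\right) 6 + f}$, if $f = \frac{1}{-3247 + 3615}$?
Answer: $\frac{440864}{247295} \approx 1.7827$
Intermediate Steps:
$f = \frac{1}{368} \approx 0.0027174$
$\frac{-1586 + \left(1136 - 748\right)}{16 \left(-7\right) 6 + f} = \frac{-1586 + \left(1136 - 748\right)}{16 \left(-7\right) 6 + \frac{1}{368}} = \frac{-1586 + 388}{\left(-112\right) 6 + \frac{1}{368}} = - \frac{1198}{-672 + \frac{1}{368}} = - \frac{1198}{- \frac{247295}{368}} = \left(-1198\right) \left(- \frac{368}{247295}\right) = \frac{440864}{247295}$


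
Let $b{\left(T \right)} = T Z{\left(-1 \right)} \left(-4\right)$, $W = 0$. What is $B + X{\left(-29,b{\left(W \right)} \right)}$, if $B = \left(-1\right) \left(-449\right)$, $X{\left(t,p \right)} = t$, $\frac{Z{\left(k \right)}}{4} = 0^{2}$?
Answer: $420$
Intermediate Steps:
$Z{\left(k \right)} = 0$ ($Z{\left(k \right)} = 4 \cdot 0^{2} = 4 \cdot 0 = 0$)
$b{\left(T \right)} = 0$ ($b{\left(T \right)} = T 0 \left(-4\right) = 0 \left(-4\right) = 0$)
$B = 449$
$B + X{\left(-29,b{\left(W \right)} \right)} = 449 - 29 = 420$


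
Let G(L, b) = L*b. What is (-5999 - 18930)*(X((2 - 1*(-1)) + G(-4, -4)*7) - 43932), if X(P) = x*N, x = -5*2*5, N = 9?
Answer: 1106398878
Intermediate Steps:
x = -50 (x = -10*5 = -50)
X(P) = -450 (X(P) = -50*9 = -450)
(-5999 - 18930)*(X((2 - 1*(-1)) + G(-4, -4)*7) - 43932) = (-5999 - 18930)*(-450 - 43932) = -24929*(-44382) = 1106398878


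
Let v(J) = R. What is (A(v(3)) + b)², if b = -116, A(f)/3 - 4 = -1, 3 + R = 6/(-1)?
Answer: 11449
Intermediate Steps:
R = -9 (R = -3 + 6/(-1) = -3 + 6*(-1) = -3 - 6 = -9)
v(J) = -9
A(f) = 9 (A(f) = 12 + 3*(-1) = 12 - 3 = 9)
(A(v(3)) + b)² = (9 - 116)² = (-107)² = 11449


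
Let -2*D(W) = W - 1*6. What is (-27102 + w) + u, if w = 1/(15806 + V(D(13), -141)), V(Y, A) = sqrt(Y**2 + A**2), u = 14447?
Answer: -12645369114781/999238971 - 2*sqrt(79573)/999238971 ≈ -12655.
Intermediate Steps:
D(W) = 3 - W/2 (D(W) = -(W - 1*6)/2 = -(W - 6)/2 = -(-6 + W)/2 = 3 - W/2)
V(Y, A) = sqrt(A**2 + Y**2)
w = 1/(15806 + sqrt(79573)/2) (w = 1/(15806 + sqrt((-141)**2 + (3 - 1/2*13)**2)) = 1/(15806 + sqrt(19881 + (3 - 13/2)**2)) = 1/(15806 + sqrt(19881 + (-7/2)**2)) = 1/(15806 + sqrt(19881 + 49/4)) = 1/(15806 + sqrt(79573/4)) = 1/(15806 + sqrt(79573)/2) ≈ 6.2708e-5)
(-27102 + w) + u = (-27102 + (63224/999238971 - 2*sqrt(79573)/999238971)) + 14447 = (-27081374528818/999238971 - 2*sqrt(79573)/999238971) + 14447 = -12645369114781/999238971 - 2*sqrt(79573)/999238971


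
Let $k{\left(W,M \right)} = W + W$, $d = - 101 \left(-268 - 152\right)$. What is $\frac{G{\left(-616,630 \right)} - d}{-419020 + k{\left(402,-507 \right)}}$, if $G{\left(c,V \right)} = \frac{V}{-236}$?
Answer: $\frac{5005875}{49349488} \approx 0.10144$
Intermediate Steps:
$G{\left(c,V \right)} = - \frac{V}{236}$ ($G{\left(c,V \right)} = V \left(- \frac{1}{236}\right) = - \frac{V}{236}$)
$d = 42420$ ($d = \left(-101\right) \left(-420\right) = 42420$)
$k{\left(W,M \right)} = 2 W$
$\frac{G{\left(-616,630 \right)} - d}{-419020 + k{\left(402,-507 \right)}} = \frac{\left(- \frac{1}{236}\right) 630 - 42420}{-419020 + 2 \cdot 402} = \frac{- \frac{315}{118} - 42420}{-419020 + 804} = - \frac{5005875}{118 \left(-418216\right)} = \left(- \frac{5005875}{118}\right) \left(- \frac{1}{418216}\right) = \frac{5005875}{49349488}$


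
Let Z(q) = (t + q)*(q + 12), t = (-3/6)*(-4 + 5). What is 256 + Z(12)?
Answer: 532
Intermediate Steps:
t = -½ (t = -3*⅙*1 = -½*1 = -½ ≈ -0.50000)
Z(q) = (12 + q)*(-½ + q) (Z(q) = (-½ + q)*(q + 12) = (-½ + q)*(12 + q) = (12 + q)*(-½ + q))
256 + Z(12) = 256 + (-6 + 12² + (23/2)*12) = 256 + (-6 + 144 + 138) = 256 + 276 = 532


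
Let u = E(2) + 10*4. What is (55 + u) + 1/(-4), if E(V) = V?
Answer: 387/4 ≈ 96.750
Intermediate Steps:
u = 42 (u = 2 + 10*4 = 2 + 40 = 42)
(55 + u) + 1/(-4) = (55 + 42) + 1/(-4) = 97 - ¼ = 387/4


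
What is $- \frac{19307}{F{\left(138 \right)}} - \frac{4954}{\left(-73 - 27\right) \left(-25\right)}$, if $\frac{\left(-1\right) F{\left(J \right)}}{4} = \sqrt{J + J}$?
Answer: $- \frac{2477}{1250} + \frac{19307 \sqrt{69}}{552} \approx 288.55$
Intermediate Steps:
$F{\left(J \right)} = - 4 \sqrt{2} \sqrt{J}$ ($F{\left(J \right)} = - 4 \sqrt{J + J} = - 4 \sqrt{2 J} = - 4 \sqrt{2} \sqrt{J}$)
$- \frac{19307}{F{\left(138 \right)}} - \frac{4954}{\left(-73 - 27\right) \left(-25\right)} = - \frac{19307}{\left(-4\right) \sqrt{2} \sqrt{138}} - \frac{4954}{\left(-73 - 27\right) \left(-25\right)} = - \frac{19307}{\left(-8\right) \sqrt{69}} - \frac{4954}{\left(-100\right) \left(-25\right)} = - 19307 \left(- \frac{\sqrt{69}}{552}\right) - \frac{4954}{2500} = \frac{19307 \sqrt{69}}{552} - \frac{2477}{1250} = - \frac{2477}{1250} + \frac{19307 \sqrt{69}}{552}$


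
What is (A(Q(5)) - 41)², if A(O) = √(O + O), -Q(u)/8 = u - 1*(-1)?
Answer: 1585 - 328*I*√6 ≈ 1585.0 - 803.43*I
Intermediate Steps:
Q(u) = -8 - 8*u (Q(u) = -8*(u - 1*(-1)) = -8*(u + 1) = -8*(1 + u) = -8 - 8*u)
A(O) = √2*√O (A(O) = √(2*O) = √2*√O)
(A(Q(5)) - 41)² = (√2*√(-8 - 8*5) - 41)² = (√2*√(-8 - 40) - 41)² = (√2*√(-48) - 41)² = (√2*(4*I*√3) - 41)² = (4*I*√6 - 41)² = (-41 + 4*I*√6)²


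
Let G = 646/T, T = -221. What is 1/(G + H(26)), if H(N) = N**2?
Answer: 13/8750 ≈ 0.0014857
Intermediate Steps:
G = -38/13 (G = 646/(-221) = 646*(-1/221) = -38/13 ≈ -2.9231)
1/(G + H(26)) = 1/(-38/13 + 26**2) = 1/(-38/13 + 676) = 1/(8750/13) = 13/8750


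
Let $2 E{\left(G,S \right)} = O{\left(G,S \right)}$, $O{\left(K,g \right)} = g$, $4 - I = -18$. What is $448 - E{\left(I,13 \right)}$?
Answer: $\frac{883}{2} \approx 441.5$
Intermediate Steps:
$I = 22$ ($I = 4 - -18 = 4 + 18 = 22$)
$E{\left(G,S \right)} = \frac{S}{2}$
$448 - E{\left(I,13 \right)} = 448 - \frac{1}{2} \cdot 13 = 448 - \frac{13}{2} = \frac{883}{2}$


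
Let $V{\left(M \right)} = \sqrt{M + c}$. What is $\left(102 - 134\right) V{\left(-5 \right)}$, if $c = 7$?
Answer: $- 32 \sqrt{2} \approx -45.255$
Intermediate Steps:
$V{\left(M \right)} = \sqrt{7 + M}$ ($V{\left(M \right)} = \sqrt{M + 7} = \sqrt{7 + M}$)
$\left(102 - 134\right) V{\left(-5 \right)} = \left(102 - 134\right) \sqrt{7 - 5} = - 32 \sqrt{2}$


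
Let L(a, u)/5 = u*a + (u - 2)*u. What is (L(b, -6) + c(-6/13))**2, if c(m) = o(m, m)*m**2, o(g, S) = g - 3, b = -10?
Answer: 1403656257600/4826809 ≈ 2.9080e+5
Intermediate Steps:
o(g, S) = -3 + g
L(a, u) = 5*a*u + 5*u*(-2 + u) (L(a, u) = 5*(u*a + (u - 2)*u) = 5*(a*u + (-2 + u)*u) = 5*(a*u + u*(-2 + u)) = 5*a*u + 5*u*(-2 + u))
c(m) = m**2*(-3 + m) (c(m) = (-3 + m)*m**2 = m**2*(-3 + m))
(L(b, -6) + c(-6/13))**2 = (5*(-6)*(-2 - 10 - 6) + (-6/13)**2*(-3 - 6/13))**2 = (5*(-6)*(-18) + (-6*1/13)**2*(-3 - 6*1/13))**2 = (540 + (-6/13)**2*(-3 - 6/13))**2 = (540 + (36/169)*(-45/13))**2 = (540 - 1620/2197)**2 = (1184760/2197)**2 = 1403656257600/4826809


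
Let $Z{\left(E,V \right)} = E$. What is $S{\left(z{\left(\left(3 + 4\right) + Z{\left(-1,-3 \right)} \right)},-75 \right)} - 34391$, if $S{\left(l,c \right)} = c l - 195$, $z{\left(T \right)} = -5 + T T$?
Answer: $-36911$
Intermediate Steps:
$z{\left(T \right)} = -5 + T^{2}$
$S{\left(l,c \right)} = -195 + c l$
$S{\left(z{\left(\left(3 + 4\right) + Z{\left(-1,-3 \right)} \right)},-75 \right)} - 34391 = \left(-195 - 75 \left(-5 + \left(\left(3 + 4\right) - 1\right)^{2}\right)\right) - 34391 = \left(-195 - 75 \left(-5 + \left(7 - 1\right)^{2}\right)\right) - 34391 = \left(-195 - 75 \left(-5 + 6^{2}\right)\right) - 34391 = \left(-195 - 75 \left(-5 + 36\right)\right) - 34391 = \left(-195 - 2325\right) - 34391 = -2520 - 34391 = -36911$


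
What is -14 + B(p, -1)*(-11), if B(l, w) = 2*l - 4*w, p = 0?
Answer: -58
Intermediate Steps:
B(l, w) = -4*w + 2*l
-14 + B(p, -1)*(-11) = -14 + (-4*(-1) + 2*0)*(-11) = -14 + (4 + 0)*(-11) = -14 + 4*(-11) = -14 - 44 = -58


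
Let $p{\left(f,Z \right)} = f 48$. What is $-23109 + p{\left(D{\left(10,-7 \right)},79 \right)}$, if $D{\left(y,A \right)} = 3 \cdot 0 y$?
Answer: $-23109$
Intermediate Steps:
$D{\left(y,A \right)} = 0$ ($D{\left(y,A \right)} = 0 y = 0$)
$p{\left(f,Z \right)} = 48 f$
$-23109 + p{\left(D{\left(10,-7 \right)},79 \right)} = -23109 + 48 \cdot 0 = -23109 + 0 = -23109$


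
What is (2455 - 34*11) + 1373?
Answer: 3454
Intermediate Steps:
(2455 - 34*11) + 1373 = (2455 - 374) + 1373 = 2081 + 1373 = 3454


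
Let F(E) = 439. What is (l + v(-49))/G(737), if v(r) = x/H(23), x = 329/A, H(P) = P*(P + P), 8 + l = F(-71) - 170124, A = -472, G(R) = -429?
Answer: 84740611897/214232304 ≈ 395.55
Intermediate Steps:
l = -169693 (l = -8 + (439 - 170124) = -8 - 169685 = -169693)
H(P) = 2*P² (H(P) = P*(2*P) = 2*P²)
x = -329/472 (x = 329/(-472) = 329*(-1/472) = -329/472 ≈ -0.69703)
v(r) = -329/499376 (v(r) = -329/(472*(2*23²)) = -329/(472*(2*529)) = -329/472/1058 = -329/472*1/1058 = -329/499376)
(l + v(-49))/G(737) = (-169693 - 329/499376)/(-429) = -84740611897/499376*(-1/429) = 84740611897/214232304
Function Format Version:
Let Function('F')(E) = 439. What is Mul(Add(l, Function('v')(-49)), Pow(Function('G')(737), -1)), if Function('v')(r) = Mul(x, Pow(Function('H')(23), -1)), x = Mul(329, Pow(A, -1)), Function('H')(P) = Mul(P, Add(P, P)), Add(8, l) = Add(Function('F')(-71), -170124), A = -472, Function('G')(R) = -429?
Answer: Rational(84740611897, 214232304) ≈ 395.55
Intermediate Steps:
l = -169693 (l = Add(-8, Add(439, -170124)) = Add(-8, -169685) = -169693)
Function('H')(P) = Mul(2, Pow(P, 2)) (Function('H')(P) = Mul(P, Mul(2, P)) = Mul(2, Pow(P, 2)))
x = Rational(-329, 472) (x = Mul(329, Pow(-472, -1)) = Mul(329, Rational(-1, 472)) = Rational(-329, 472) ≈ -0.69703)
Function('v')(r) = Rational(-329, 499376) (Function('v')(r) = Mul(Rational(-329, 472), Pow(Mul(2, Pow(23, 2)), -1)) = Mul(Rational(-329, 472), Pow(Mul(2, 529), -1)) = Mul(Rational(-329, 472), Pow(1058, -1)) = Mul(Rational(-329, 472), Rational(1, 1058)) = Rational(-329, 499376))
Mul(Add(l, Function('v')(-49)), Pow(Function('G')(737), -1)) = Mul(Add(-169693, Rational(-329, 499376)), Pow(-429, -1)) = Mul(Rational(-84740611897, 499376), Rational(-1, 429)) = Rational(84740611897, 214232304)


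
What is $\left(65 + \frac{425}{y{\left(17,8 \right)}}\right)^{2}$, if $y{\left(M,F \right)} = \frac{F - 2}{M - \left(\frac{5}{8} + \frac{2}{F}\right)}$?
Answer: $\frac{373069225}{256} \approx 1.4573 \cdot 10^{6}$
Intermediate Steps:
$y{\left(M,F \right)} = \frac{-2 + F}{- \frac{5}{8} + M - \frac{2}{F}}$ ($y{\left(M,F \right)} = \frac{-2 + F}{M - \left(\frac{5}{8} + \frac{2}{F}\right)} = \frac{-2 + F}{- \frac{5}{8} + M - \frac{2}{F}}$)
$\left(65 + \frac{425}{y{\left(17,8 \right)}}\right)^{2} = \left(65 + \frac{425}{8 \cdot 8 \frac{1}{-16 - 40 + 8 \cdot 8 \cdot 17} \left(-2 + 8\right)}\right)^{2} = \left(65 + \frac{425}{8 \cdot 8 \frac{1}{-16 - 40 + 1088} \cdot 6}\right)^{2} = \left(65 + \frac{425}{8 \cdot 8 \cdot \frac{1}{1032} \cdot 6}\right)^{2} = \left(65 + \frac{425}{\frac{16}{43}}\right)^{2} = \left(65 + 425 \cdot \frac{43}{16}\right)^{2} = \left(65 + \frac{18275}{16}\right)^{2} = \left(\frac{19315}{16}\right)^{2} = \frac{373069225}{256}$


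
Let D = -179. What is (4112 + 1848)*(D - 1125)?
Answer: -7771840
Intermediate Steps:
(4112 + 1848)*(D - 1125) = (4112 + 1848)*(-179 - 1125) = 5960*(-1304) = -7771840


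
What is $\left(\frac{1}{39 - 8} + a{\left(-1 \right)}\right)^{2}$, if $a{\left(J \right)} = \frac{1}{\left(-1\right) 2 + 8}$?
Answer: $\frac{1369}{34596} \approx 0.039571$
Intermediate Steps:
$a{\left(J \right)} = \frac{1}{6}$ ($a{\left(J \right)} = \frac{1}{-2 + 8} = \frac{1}{6}$)
$\left(\frac{1}{39 - 8} + a{\left(-1 \right)}\right)^{2} = \left(\frac{1}{39 - 8} + \frac{1}{6}\right)^{2} = \left(\frac{1}{31} + \frac{1}{6}\right)^{2} = \left(\frac{37}{186}\right)^{2} = \frac{1369}{34596}$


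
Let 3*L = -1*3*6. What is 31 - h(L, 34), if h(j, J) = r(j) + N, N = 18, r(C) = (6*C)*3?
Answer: 121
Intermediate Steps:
r(C) = 18*C
L = -6 (L = (-1*3*6)/3 = (-3*6)/3 = (⅓)*(-18) = -6)
h(j, J) = 18 + 18*j (h(j, J) = 18*j + 18 = 18 + 18*j)
31 - h(L, 34) = 31 - (18 + 18*(-6)) = 31 - (18 - 108) = 31 - 1*(-90) = 31 + 90 = 121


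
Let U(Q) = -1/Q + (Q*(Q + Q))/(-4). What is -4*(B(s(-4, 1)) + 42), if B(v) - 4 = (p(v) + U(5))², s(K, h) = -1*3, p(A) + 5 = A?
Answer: -47449/25 ≈ -1898.0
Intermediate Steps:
p(A) = -5 + A
U(Q) = -1/Q - Q²/2 (U(Q) = -1/Q + (Q*(2*Q))*(-¼) = -1/Q + (2*Q²)*(-¼) = -1/Q - Q²/2)
s(K, h) = -3
B(v) = 4 + (-177/10 + v)² (B(v) = 4 + ((-5 + v) + (½)*(-2 - 1*5³)/5)² = 4 + ((-5 + v) + (½)*(⅕)*(-2 - 1*125))² = 4 + ((-5 + v) + (½)*(⅕)*(-2 - 125))² = 4 + ((-5 + v) + (½)*(⅕)*(-127))² = 4 + ((-5 + v) - 127/10)² = 4 + (-177/10 + v)²)
-4*(B(s(-4, 1)) + 42) = -4*((4 + (-177 + 10*(-3))²/100) + 42) = -4*((4 + (-177 - 30)²/100) + 42) = -4*((4 + (1/100)*(-207)²) + 42) = -4*((4 + (1/100)*42849) + 42) = -4*((4 + 42849/100) + 42) = -4*(43249/100 + 42) = -4*47449/100 = -47449/25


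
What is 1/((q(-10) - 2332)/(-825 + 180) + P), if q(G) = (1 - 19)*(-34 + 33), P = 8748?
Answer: 645/5644774 ≈ 0.00011427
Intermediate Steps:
q(G) = 18 (q(G) = -18*(-1) = 18)
1/((q(-10) - 2332)/(-825 + 180) + P) = 1/((18 - 2332)/(-825 + 180) + 8748) = 1/(-2314/(-645) + 8748) = 1/(-2314*(-1/645) + 8748) = 1/(2314/645 + 8748) = 1/(5644774/645) = 645/5644774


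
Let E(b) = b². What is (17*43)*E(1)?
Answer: 731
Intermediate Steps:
(17*43)*E(1) = (17*43)*1² = 731*1 = 731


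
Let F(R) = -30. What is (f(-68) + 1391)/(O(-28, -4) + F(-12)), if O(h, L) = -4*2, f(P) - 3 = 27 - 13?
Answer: -704/19 ≈ -37.053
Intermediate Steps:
f(P) = 17 (f(P) = 3 + (27 - 13) = 3 + 14 = 17)
O(h, L) = -8
(f(-68) + 1391)/(O(-28, -4) + F(-12)) = (17 + 1391)/(-8 - 30) = 1408/(-38) = 1408*(-1/38) = -704/19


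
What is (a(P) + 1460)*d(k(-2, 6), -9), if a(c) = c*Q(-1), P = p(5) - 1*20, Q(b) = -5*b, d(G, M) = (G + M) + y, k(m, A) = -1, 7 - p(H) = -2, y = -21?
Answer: -43555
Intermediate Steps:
p(H) = 9 (p(H) = 7 - 1*(-2) = 7 + 2 = 9)
d(G, M) = -21 + G + M (d(G, M) = (G + M) - 21 = -21 + G + M)
P = -11 (P = 9 - 1*20 = 9 - 20 = -11)
a(c) = 5*c (a(c) = c*(-5*(-1)) = c*5 = 5*c)
(a(P) + 1460)*d(k(-2, 6), -9) = (5*(-11) + 1460)*(-21 - 1 - 9) = (-55 + 1460)*(-31) = 1405*(-31) = -43555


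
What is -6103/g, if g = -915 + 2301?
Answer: -6103/1386 ≈ -4.4033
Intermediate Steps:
g = 1386
-6103/g = -6103/1386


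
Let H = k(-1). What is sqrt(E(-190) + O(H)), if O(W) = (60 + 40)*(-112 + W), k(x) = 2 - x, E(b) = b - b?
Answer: 10*I*sqrt(109) ≈ 104.4*I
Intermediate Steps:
E(b) = 0
H = 3 (H = 2 - 1*(-1) = 2 + 1 = 3)
O(W) = -11200 + 100*W (O(W) = 100*(-112 + W) = -11200 + 100*W)
sqrt(E(-190) + O(H)) = sqrt(0 + (-11200 + 100*3)) = sqrt(0 + (-11200 + 300)) = sqrt(0 - 10900) = sqrt(-10900) = 10*I*sqrt(109)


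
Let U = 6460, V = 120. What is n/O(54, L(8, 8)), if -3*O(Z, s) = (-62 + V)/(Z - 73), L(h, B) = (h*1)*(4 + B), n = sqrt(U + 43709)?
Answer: 57*sqrt(50169)/58 ≈ 220.12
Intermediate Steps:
n = sqrt(50169) (n = sqrt(6460 + 43709) = sqrt(50169) ≈ 223.98)
L(h, B) = h*(4 + B)
O(Z, s) = -58/(3*(-73 + Z)) (O(Z, s) = -(-62 + 120)/(3*(Z - 73)) = -58/(3*(-73 + Z)))
n/O(54, L(8, 8)) = sqrt(50169)/((-58/(-219 + 3*54))) = sqrt(50169)/((-58/(-219 + 162))) = sqrt(50169)/((-58/(-57))) = sqrt(50169)/((-58*(-1/57))) = sqrt(50169)/(58/57) = sqrt(50169)*(57/58) = 57*sqrt(50169)/58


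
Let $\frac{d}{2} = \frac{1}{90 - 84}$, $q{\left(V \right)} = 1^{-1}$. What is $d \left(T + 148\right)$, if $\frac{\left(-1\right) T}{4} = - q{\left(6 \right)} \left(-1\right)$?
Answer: $48$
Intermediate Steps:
$q{\left(V \right)} = 1$
$d = \frac{1}{3}$ ($d = \frac{2}{90 - 84} = \frac{2}{6} = 2 \cdot \frac{1}{6} = \frac{1}{3} \approx 0.33333$)
$T = -4$ ($T = - 4 \left(-1\right) 1 \left(-1\right) = - 4 \left(\left(-1\right) \left(-1\right)\right) = \left(-4\right) 1 = -4$)
$d \left(T + 148\right) = \frac{-4 + 148}{3} = \frac{1}{3} \cdot 144 = 48$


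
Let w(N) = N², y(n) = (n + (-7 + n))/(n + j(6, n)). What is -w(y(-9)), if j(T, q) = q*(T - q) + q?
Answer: -625/23409 ≈ -0.026699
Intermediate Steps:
j(T, q) = q + q*(T - q)
y(n) = (-7 + 2*n)/(n + n*(7 - n)) (y(n) = (n + (-7 + n))/(n + n*(1 + 6 - n)) = (-7 + 2*n)/(n + n*(7 - n)))
-w(y(-9)) = -((-7 + 2*(-9))/((-9)*(8 - 1*(-9))))² = -(-(-7 - 18)/(9*(8 + 9)))² = -(-⅑*(-25)/17)² = -(-⅑*1/17*(-25))² = -(25/153)² = -1*625/23409 = -625/23409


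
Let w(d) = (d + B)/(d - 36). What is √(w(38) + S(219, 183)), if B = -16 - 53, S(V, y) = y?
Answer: √670/2 ≈ 12.942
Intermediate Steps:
B = -69
w(d) = (-69 + d)/(-36 + d) (w(d) = (d - 69)/(d - 36) = (-69 + d)/(-36 + d))
√(w(38) + S(219, 183)) = √((-69 + 38)/(-36 + 38) + 183) = √(-31/2 + 183) = √(335/2) = √670/2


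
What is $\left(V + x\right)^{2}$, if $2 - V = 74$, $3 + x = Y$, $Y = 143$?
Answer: $4624$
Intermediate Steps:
$x = 140$ ($x = -3 + 143 = 140$)
$V = -72$ ($V = 2 - 74 = -72$)
$\left(V + x\right)^{2} = \left(-72 + 140\right)^{2} = 68^{2} = 4624$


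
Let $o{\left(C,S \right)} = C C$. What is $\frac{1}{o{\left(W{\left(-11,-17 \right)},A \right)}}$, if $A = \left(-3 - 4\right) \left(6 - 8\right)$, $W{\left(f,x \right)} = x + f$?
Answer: $\frac{1}{784} \approx 0.0012755$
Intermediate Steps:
$W{\left(f,x \right)} = f + x$
$A = 14$ ($A = \left(-3 - 4\right) \left(-2\right) = \left(-7\right) \left(-2\right) = 14$)
$o{\left(C,S \right)} = C^{2}$
$\frac{1}{o{\left(W{\left(-11,-17 \right)},A \right)}} = \frac{1}{\left(-11 - 17\right)^{2}} = \frac{1}{\left(-28\right)^{2}} = \frac{1}{784}$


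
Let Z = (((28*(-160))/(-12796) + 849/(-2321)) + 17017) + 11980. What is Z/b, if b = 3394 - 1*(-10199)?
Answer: 10252338092/4806018107 ≈ 2.1332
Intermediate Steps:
Z = 30757014276/1060697 (Z = ((-4480*(-1/12796) + 849*(-1/2321)) + 17017) + 11980 = ((160/457 - 849/2321) + 17017) + 11980 = (-16633/1060697 + 17017) + 11980 = 18049864216/1060697 + 11980 = 30757014276/1060697 ≈ 28997.)
b = 13593 (b = 3394 + 10199 = 13593)
Z/b = (30757014276/1060697)/13593 = (30757014276/1060697)*(1/13593) = 10252338092/4806018107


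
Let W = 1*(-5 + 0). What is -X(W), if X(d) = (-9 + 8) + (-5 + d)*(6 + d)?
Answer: 11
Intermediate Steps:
W = -5 (W = 1*(-5) = -5)
X(d) = -1 + (-5 + d)*(6 + d)
-X(W) = -(-31 - 5 + (-5)**2) = -(-31 - 5 + 25) = -1*(-11) = 11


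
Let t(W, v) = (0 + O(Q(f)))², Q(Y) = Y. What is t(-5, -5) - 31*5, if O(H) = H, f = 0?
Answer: -155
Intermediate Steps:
t(W, v) = 0 (t(W, v) = (0 + 0)² = 0² = 0)
t(-5, -5) - 31*5 = 0 - 31*5 = 0 - 155 = -155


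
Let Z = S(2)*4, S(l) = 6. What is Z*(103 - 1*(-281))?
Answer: 9216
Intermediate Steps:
Z = 24 (Z = 6*4 = 24)
Z*(103 - 1*(-281)) = 24*(103 - 1*(-281)) = 24*(103 + 281) = 24*384 = 9216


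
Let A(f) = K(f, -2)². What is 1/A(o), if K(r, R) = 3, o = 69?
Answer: ⅑ ≈ 0.11111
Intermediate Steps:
A(f) = 9 (A(f) = 3² = 9)
1/A(o) = 1/9 = ⅑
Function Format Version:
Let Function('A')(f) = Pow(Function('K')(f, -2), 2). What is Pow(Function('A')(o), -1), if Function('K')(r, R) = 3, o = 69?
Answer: Rational(1, 9) ≈ 0.11111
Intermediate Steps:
Function('A')(f) = 9 (Function('A')(f) = Pow(3, 2) = 9)
Pow(Function('A')(o), -1) = Pow(9, -1) = Rational(1, 9)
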